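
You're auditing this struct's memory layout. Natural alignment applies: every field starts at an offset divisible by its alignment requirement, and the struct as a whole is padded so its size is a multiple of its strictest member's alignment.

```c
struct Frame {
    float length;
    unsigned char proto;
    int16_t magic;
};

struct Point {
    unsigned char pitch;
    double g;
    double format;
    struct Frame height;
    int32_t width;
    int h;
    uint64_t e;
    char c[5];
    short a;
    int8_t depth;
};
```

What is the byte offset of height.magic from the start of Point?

30

Frame: length at 0 (size 4, align 4) → ends 4; proto at 4 (size 1, align 1) → ends 5; pad 1 to align 2 for magic; magic at 6 (size 2, align 2) → ends 8; total 8 bytes, alignment 4
pitch at 0 (size 1, align 1) → ends 1
pad 7 to align 8 for g
g at 8 (size 8, align 8) → ends 16
format at 16 (size 8, align 8) → ends 24
height at 24 (size 8, align 4) → ends 32
within Frame: magic at 6
24 + 6 = 30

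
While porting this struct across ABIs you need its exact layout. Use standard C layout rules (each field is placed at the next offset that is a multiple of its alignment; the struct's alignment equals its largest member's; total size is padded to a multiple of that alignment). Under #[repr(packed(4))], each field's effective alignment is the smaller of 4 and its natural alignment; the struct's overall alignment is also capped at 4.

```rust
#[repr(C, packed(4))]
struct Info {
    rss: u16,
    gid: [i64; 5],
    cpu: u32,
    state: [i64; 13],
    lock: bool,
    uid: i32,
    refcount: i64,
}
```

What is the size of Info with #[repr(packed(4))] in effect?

rss at 0 (size 2, align 2) → ends 2
pad 2 to align 4 for gid
gid at 4 (size 40, align 4) → ends 44
cpu at 44 (size 4, align 4) → ends 48
state at 48 (size 104, align 4) → ends 152
lock at 152 (size 1, align 1) → ends 153
pad 3 to align 4 for uid
uid at 156 (size 4, align 4) → ends 160
refcount at 160 (size 8, align 4) → ends 168
total 168 bytes, alignment 4

168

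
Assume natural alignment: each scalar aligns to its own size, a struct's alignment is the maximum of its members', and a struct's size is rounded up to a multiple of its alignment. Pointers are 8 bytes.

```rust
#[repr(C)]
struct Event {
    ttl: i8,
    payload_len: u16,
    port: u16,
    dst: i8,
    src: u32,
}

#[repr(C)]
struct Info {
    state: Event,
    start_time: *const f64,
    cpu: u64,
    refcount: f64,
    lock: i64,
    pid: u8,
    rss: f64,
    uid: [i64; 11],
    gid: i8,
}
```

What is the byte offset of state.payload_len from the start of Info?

2

Event: 0..1  ttl  (1B, 1-aligned); 1..2  -- padding (1B); 2..4  payload_len  (2B, 2-aligned); 4..6  port  (2B, 2-aligned); 6..7  dst  (1B, 1-aligned); 7..8  -- padding (1B); 8..12  src  (4B, 4-aligned); sizeof = 12, alignof = 4
0..12  state  (12B, 4-aligned)
within Event: payload_len at 2
0 + 2 = 2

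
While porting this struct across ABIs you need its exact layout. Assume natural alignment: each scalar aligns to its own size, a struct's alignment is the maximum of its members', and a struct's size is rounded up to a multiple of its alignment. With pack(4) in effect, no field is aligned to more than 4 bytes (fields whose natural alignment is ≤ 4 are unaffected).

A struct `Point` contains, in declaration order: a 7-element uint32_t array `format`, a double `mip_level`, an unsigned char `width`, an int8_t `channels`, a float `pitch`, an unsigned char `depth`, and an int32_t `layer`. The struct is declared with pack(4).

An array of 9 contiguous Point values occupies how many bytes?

468

0..28  format  (28B, 4-aligned)
28..36  mip_level  (8B, 4-aligned)
36..37  width  (1B, 1-aligned)
37..38  channels  (1B, 1-aligned)
38..40  -- padding (2B)
40..44  pitch  (4B, 4-aligned)
44..45  depth  (1B, 1-aligned)
45..48  -- padding (3B)
48..52  layer  (4B, 4-aligned)
sizeof = 52, alignof = 4
array of 9: 9 × 52 = 468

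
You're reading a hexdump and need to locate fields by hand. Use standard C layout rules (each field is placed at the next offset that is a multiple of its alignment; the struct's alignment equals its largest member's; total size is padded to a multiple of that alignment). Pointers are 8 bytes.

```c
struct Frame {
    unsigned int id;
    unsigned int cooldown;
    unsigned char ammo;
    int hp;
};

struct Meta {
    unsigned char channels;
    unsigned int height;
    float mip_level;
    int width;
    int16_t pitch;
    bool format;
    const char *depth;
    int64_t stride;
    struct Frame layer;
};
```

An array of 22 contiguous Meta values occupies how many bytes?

Frame: 0..4  id  (4B, 4-aligned); 4..8  cooldown  (4B, 4-aligned); 8..9  ammo  (1B, 1-aligned); 9..12  -- padding (3B); 12..16  hp  (4B, 4-aligned); sizeof = 16, alignof = 4
0..1  channels  (1B, 1-aligned)
1..4  -- padding (3B)
4..8  height  (4B, 4-aligned)
8..12  mip_level  (4B, 4-aligned)
12..16  width  (4B, 4-aligned)
16..18  pitch  (2B, 2-aligned)
18..19  format  (1B, 1-aligned)
19..24  -- padding (5B)
24..32  depth  (8B, 8-aligned)
32..40  stride  (8B, 8-aligned)
40..56  layer  (16B, 4-aligned)
sizeof = 56, alignof = 8
array of 22: 22 × 56 = 1232

1232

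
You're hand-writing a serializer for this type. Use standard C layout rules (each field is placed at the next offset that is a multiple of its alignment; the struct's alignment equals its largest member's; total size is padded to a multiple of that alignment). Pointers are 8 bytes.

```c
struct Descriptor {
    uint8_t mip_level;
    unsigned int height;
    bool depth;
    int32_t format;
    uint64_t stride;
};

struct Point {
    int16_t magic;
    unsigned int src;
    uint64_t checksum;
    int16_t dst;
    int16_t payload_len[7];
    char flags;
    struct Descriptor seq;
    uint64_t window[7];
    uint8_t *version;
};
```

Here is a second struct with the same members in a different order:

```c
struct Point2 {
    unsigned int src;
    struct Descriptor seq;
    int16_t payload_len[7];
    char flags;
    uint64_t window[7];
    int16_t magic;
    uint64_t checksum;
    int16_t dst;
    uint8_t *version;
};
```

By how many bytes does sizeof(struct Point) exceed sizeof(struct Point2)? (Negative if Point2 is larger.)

-8

Descriptor: @0: mip_level [1B, align 1] → 1; +3 pad (align 4); @4: height [4B, align 4] → 8; @8: depth [1B, align 1] → 9; +3 pad (align 4); @12: format [4B, align 4] → 16; @16: stride [8B, align 8] → 24; size 24, align 8
@0: magic [2B, align 2] → 2
+2 pad (align 4)
@4: src [4B, align 4] → 8
@8: checksum [8B, align 8] → 16
@16: dst [2B, align 2] → 18
@18: payload_len [14B, align 2] → 32
@32: flags [1B, align 1] → 33
+7 pad (align 8)
@40: seq [24B, align 8] → 64
@64: window [56B, align 8] → 120
@120: version [8B, align 8] → 128
size 128, align 8
— Point2 —
@0: src [4B, align 4] → 4
+4 pad (align 8)
@8: seq [24B, align 8] → 32
@32: payload_len [14B, align 2] → 46
@46: flags [1B, align 1] → 47
+1 pad (align 8)
@48: window [56B, align 8] → 104
@104: magic [2B, align 2] → 106
+6 pad (align 8)
@112: checksum [8B, align 8] → 120
@120: dst [2B, align 2] → 122
+6 pad (align 8)
@128: version [8B, align 8] → 136
size 136, align 8
128 − 136 = -8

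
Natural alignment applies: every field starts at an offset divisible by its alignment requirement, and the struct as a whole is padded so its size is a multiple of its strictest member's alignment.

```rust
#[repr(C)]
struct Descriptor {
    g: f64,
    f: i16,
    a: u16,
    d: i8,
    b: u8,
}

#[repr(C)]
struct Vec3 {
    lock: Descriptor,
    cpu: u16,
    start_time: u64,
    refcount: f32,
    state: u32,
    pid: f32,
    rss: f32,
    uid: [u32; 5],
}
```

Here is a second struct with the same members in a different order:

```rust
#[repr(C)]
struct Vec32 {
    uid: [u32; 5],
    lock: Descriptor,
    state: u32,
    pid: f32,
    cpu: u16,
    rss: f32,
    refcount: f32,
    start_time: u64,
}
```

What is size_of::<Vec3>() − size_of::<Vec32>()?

0

Descriptor: @0: g [8B, align 8] → 8; @8: f [2B, align 2] → 10; @10: a [2B, align 2] → 12; @12: d [1B, align 1] → 13; @13: b [1B, align 1] → 14; +2 tail pad (align 8); size 16, align 8
@0: lock [16B, align 8] → 16
@16: cpu [2B, align 2] → 18
+6 pad (align 8)
@24: start_time [8B, align 8] → 32
@32: refcount [4B, align 4] → 36
@36: state [4B, align 4] → 40
@40: pid [4B, align 4] → 44
@44: rss [4B, align 4] → 48
@48: uid [20B, align 4] → 68
+4 tail pad (align 8)
size 72, align 8
— Vec32 —
@0: uid [20B, align 4] → 20
+4 pad (align 8)
@24: lock [16B, align 8] → 40
@40: state [4B, align 4] → 44
@44: pid [4B, align 4] → 48
@48: cpu [2B, align 2] → 50
+2 pad (align 4)
@52: rss [4B, align 4] → 56
@56: refcount [4B, align 4] → 60
+4 pad (align 8)
@64: start_time [8B, align 8] → 72
size 72, align 8
72 − 72 = 0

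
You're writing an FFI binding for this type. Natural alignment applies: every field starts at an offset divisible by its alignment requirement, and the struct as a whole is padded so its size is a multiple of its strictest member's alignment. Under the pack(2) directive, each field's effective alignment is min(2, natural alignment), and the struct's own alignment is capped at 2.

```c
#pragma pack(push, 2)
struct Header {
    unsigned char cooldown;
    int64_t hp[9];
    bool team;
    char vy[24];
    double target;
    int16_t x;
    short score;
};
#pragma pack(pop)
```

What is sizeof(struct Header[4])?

448

@0: cooldown [1B, align 1] → 1
+1 pad (align 2)
@2: hp [72B, align 2] → 74
@74: team [1B, align 1] → 75
@75: vy [24B, align 1] → 99
+1 pad (align 2)
@100: target [8B, align 2] → 108
@108: x [2B, align 2] → 110
@110: score [2B, align 2] → 112
size 112, align 2
array of 4: 4 × 112 = 448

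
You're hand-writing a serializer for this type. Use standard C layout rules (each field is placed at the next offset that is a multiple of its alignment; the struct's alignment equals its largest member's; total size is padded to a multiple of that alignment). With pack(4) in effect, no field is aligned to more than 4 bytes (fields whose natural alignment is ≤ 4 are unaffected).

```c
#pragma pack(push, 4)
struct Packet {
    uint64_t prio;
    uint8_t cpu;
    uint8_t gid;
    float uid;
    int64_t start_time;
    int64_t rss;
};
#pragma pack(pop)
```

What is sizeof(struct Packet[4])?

128

0..8  prio  (8B, 4-aligned)
8..9  cpu  (1B, 1-aligned)
9..10  gid  (1B, 1-aligned)
10..12  -- padding (2B)
12..16  uid  (4B, 4-aligned)
16..24  start_time  (8B, 4-aligned)
24..32  rss  (8B, 4-aligned)
sizeof = 32, alignof = 4
array of 4: 4 × 32 = 128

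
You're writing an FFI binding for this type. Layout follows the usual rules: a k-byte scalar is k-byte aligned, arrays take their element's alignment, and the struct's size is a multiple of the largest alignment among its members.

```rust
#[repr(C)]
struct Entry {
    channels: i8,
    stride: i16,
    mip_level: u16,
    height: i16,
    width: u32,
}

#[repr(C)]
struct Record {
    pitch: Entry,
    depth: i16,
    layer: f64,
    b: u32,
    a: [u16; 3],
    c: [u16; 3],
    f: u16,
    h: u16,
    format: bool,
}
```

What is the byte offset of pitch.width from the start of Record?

Entry: @0: channels [1B, align 1] → 1; +1 pad (align 2); @2: stride [2B, align 2] → 4; @4: mip_level [2B, align 2] → 6; @6: height [2B, align 2] → 8; @8: width [4B, align 4] → 12; size 12, align 4
@0: pitch [12B, align 4] → 12
within Entry: width at 8
0 + 8 = 8

8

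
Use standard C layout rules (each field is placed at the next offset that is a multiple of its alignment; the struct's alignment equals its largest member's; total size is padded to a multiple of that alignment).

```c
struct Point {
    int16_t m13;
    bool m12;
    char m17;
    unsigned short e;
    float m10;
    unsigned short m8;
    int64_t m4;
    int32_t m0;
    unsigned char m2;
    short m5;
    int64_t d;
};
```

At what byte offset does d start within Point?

32

0..2  m13  (2B, 2-aligned)
2..3  m12  (1B, 1-aligned)
3..4  m17  (1B, 1-aligned)
4..6  e  (2B, 2-aligned)
6..8  -- padding (2B)
8..12  m10  (4B, 4-aligned)
12..14  m8  (2B, 2-aligned)
14..16  -- padding (2B)
16..24  m4  (8B, 8-aligned)
24..28  m0  (4B, 4-aligned)
28..29  m2  (1B, 1-aligned)
29..30  -- padding (1B)
30..32  m5  (2B, 2-aligned)
32..40  d  (8B, 8-aligned)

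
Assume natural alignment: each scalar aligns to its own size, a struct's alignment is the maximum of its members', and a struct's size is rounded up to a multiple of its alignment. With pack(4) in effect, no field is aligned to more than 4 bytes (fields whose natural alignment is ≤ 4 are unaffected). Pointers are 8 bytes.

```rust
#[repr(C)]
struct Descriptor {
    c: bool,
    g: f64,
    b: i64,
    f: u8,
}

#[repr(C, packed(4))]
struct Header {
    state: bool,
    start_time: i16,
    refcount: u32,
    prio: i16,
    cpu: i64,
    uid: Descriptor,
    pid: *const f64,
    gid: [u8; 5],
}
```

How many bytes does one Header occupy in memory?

Descriptor: c at 0 (size 1, align 1) → ends 1; pad 7 to align 8 for g; g at 8 (size 8, align 8) → ends 16; b at 16 (size 8, align 8) → ends 24; f at 24 (size 1, align 1) → ends 25; tail pad 7 to reach multiple of 8; total 32 bytes, alignment 8
state at 0 (size 1, align 1) → ends 1
pad 1 to align 2 for start_time
start_time at 2 (size 2, align 2) → ends 4
refcount at 4 (size 4, align 4) → ends 8
prio at 8 (size 2, align 2) → ends 10
pad 2 to align 4 for cpu
cpu at 12 (size 8, align 4) → ends 20
uid at 20 (size 32, align 4) → ends 52
pid at 52 (size 8, align 4) → ends 60
gid at 60 (size 5, align 1) → ends 65
tail pad 3 to reach multiple of 4
total 68 bytes, alignment 4

68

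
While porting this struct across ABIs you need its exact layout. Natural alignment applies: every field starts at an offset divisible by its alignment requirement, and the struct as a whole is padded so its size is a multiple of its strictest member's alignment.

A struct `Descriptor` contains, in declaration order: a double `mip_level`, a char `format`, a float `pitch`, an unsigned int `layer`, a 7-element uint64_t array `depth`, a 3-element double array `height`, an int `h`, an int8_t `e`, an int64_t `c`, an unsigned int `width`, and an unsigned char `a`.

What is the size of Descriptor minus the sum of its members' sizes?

13

@0: mip_level [8B, align 8] → 8
@8: format [1B, align 1] → 9
+3 pad (align 4)
@12: pitch [4B, align 4] → 16
@16: layer [4B, align 4] → 20
+4 pad (align 8)
@24: depth [56B, align 8] → 80
@80: height [24B, align 8] → 104
@104: h [4B, align 4] → 108
@108: e [1B, align 1] → 109
+3 pad (align 8)
@112: c [8B, align 8] → 120
@120: width [4B, align 4] → 124
@124: a [1B, align 1] → 125
+3 tail pad (align 8)
size 128, align 8
data bytes 115, size 128 → padding 13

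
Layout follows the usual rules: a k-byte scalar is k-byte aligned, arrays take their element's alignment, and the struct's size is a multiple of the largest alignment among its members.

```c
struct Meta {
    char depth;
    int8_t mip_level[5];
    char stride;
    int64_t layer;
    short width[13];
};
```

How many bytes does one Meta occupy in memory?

48

@0: depth [1B, align 1] → 1
@1: mip_level [5B, align 1] → 6
@6: stride [1B, align 1] → 7
+1 pad (align 8)
@8: layer [8B, align 8] → 16
@16: width [26B, align 2] → 42
+6 tail pad (align 8)
size 48, align 8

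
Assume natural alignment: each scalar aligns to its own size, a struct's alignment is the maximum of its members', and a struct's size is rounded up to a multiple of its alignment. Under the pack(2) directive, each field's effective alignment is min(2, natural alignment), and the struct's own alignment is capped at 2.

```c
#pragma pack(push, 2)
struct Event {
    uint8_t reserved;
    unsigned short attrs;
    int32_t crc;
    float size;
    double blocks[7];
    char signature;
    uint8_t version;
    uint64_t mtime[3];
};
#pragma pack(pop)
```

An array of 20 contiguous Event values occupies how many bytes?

0..1  reserved  (1B, 1-aligned)
1..2  -- padding (1B)
2..4  attrs  (2B, 2-aligned)
4..8  crc  (4B, 2-aligned)
8..12  size  (4B, 2-aligned)
12..68  blocks  (56B, 2-aligned)
68..69  signature  (1B, 1-aligned)
69..70  version  (1B, 1-aligned)
70..94  mtime  (24B, 2-aligned)
sizeof = 94, alignof = 2
array of 20: 20 × 94 = 1880

1880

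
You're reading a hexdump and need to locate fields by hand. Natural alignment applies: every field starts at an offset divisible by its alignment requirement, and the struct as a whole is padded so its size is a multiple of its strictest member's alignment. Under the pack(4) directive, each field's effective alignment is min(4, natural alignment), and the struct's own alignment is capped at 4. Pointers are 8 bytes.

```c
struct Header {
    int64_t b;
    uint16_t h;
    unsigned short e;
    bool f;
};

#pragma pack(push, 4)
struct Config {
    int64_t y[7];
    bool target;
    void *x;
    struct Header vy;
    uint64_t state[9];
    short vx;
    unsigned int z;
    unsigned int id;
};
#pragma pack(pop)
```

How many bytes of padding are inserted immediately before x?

Header: 0..8  b  (8B, 8-aligned); 8..10  h  (2B, 2-aligned); 10..12  e  (2B, 2-aligned); 12..13  f  (1B, 1-aligned); 13..16  -- tail padding (3B); sizeof = 16, alignof = 8
0..56  y  (56B, 4-aligned)
56..57  target  (1B, 1-aligned)
57..60  -- padding (3B)
60..68  x  (8B, 4-aligned)

3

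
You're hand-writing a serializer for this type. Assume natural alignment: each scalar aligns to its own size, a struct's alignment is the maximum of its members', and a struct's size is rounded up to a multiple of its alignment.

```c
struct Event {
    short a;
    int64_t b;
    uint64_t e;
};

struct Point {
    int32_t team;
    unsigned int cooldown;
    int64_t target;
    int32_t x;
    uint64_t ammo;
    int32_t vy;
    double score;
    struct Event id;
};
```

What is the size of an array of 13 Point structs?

936

Event: a at 0 (size 2, align 2) → ends 2; pad 6 to align 8 for b; b at 8 (size 8, align 8) → ends 16; e at 16 (size 8, align 8) → ends 24; total 24 bytes, alignment 8
team at 0 (size 4, align 4) → ends 4
cooldown at 4 (size 4, align 4) → ends 8
target at 8 (size 8, align 8) → ends 16
x at 16 (size 4, align 4) → ends 20
pad 4 to align 8 for ammo
ammo at 24 (size 8, align 8) → ends 32
vy at 32 (size 4, align 4) → ends 36
pad 4 to align 8 for score
score at 40 (size 8, align 8) → ends 48
id at 48 (size 24, align 8) → ends 72
total 72 bytes, alignment 8
array of 13: 13 × 72 = 936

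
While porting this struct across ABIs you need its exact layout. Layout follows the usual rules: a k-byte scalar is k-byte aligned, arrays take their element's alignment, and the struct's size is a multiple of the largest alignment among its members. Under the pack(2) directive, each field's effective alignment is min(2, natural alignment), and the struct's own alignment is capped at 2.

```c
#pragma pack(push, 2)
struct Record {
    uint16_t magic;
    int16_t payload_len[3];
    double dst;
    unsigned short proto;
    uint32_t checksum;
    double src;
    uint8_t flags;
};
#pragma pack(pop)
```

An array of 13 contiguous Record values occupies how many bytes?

416

0..2  magic  (2B, 2-aligned)
2..8  payload_len  (6B, 2-aligned)
8..16  dst  (8B, 2-aligned)
16..18  proto  (2B, 2-aligned)
18..22  checksum  (4B, 2-aligned)
22..30  src  (8B, 2-aligned)
30..31  flags  (1B, 1-aligned)
31..32  -- tail padding (1B)
sizeof = 32, alignof = 2
array of 13: 13 × 32 = 416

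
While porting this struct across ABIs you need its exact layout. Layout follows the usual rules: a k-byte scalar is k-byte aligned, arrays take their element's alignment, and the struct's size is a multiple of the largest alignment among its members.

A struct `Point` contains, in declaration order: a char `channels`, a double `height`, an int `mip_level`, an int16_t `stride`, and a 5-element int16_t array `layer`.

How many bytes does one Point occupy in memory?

32

channels at 0 (size 1, align 1) → ends 1
pad 7 to align 8 for height
height at 8 (size 8, align 8) → ends 16
mip_level at 16 (size 4, align 4) → ends 20
stride at 20 (size 2, align 2) → ends 22
layer at 22 (size 10, align 2) → ends 32
total 32 bytes, alignment 8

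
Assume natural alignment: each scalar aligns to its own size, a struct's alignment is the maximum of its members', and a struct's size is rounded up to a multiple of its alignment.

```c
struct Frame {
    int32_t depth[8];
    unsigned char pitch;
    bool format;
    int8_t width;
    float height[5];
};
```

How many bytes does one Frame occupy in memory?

depth at 0 (size 32, align 4) → ends 32
pitch at 32 (size 1, align 1) → ends 33
format at 33 (size 1, align 1) → ends 34
width at 34 (size 1, align 1) → ends 35
pad 1 to align 4 for height
height at 36 (size 20, align 4) → ends 56
total 56 bytes, alignment 4

56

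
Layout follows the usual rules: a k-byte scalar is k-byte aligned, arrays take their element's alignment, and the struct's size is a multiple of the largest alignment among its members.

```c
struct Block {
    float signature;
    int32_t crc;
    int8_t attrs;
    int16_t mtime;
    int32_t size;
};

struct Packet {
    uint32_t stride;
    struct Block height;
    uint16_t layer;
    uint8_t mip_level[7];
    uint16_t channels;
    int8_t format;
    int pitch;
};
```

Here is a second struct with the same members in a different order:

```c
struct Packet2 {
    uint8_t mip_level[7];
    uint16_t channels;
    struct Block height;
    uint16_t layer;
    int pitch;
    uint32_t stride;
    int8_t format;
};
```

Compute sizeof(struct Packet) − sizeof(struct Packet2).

-4

Block: @0: signature [4B, align 4] → 4; @4: crc [4B, align 4] → 8; @8: attrs [1B, align 1] → 9; +1 pad (align 2); @10: mtime [2B, align 2] → 12; @12: size [4B, align 4] → 16; size 16, align 4
@0: stride [4B, align 4] → 4
@4: height [16B, align 4] → 20
@20: layer [2B, align 2] → 22
@22: mip_level [7B, align 1] → 29
+1 pad (align 2)
@30: channels [2B, align 2] → 32
@32: format [1B, align 1] → 33
+3 pad (align 4)
@36: pitch [4B, align 4] → 40
size 40, align 4
— Packet2 —
@0: mip_level [7B, align 1] → 7
+1 pad (align 2)
@8: channels [2B, align 2] → 10
+2 pad (align 4)
@12: height [16B, align 4] → 28
@28: layer [2B, align 2] → 30
+2 pad (align 4)
@32: pitch [4B, align 4] → 36
@36: stride [4B, align 4] → 40
@40: format [1B, align 1] → 41
+3 tail pad (align 4)
size 44, align 4
40 − 44 = -4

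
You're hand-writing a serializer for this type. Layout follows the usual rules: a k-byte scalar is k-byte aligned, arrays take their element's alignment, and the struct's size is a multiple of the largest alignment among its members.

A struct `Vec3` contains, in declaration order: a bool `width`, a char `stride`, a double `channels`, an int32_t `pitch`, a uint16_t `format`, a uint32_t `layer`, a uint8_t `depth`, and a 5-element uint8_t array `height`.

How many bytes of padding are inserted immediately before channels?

width at 0 (size 1, align 1) → ends 1
stride at 1 (size 1, align 1) → ends 2
pad 6 to align 8 for channels
channels at 8 (size 8, align 8) → ends 16

6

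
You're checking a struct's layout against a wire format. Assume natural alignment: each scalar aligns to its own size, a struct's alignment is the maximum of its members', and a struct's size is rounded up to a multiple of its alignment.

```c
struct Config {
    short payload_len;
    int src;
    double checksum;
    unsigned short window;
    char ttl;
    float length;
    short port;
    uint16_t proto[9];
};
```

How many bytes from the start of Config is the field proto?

@0: payload_len [2B, align 2] → 2
+2 pad (align 4)
@4: src [4B, align 4] → 8
@8: checksum [8B, align 8] → 16
@16: window [2B, align 2] → 18
@18: ttl [1B, align 1] → 19
+1 pad (align 4)
@20: length [4B, align 4] → 24
@24: port [2B, align 2] → 26
@26: proto [18B, align 2] → 44

26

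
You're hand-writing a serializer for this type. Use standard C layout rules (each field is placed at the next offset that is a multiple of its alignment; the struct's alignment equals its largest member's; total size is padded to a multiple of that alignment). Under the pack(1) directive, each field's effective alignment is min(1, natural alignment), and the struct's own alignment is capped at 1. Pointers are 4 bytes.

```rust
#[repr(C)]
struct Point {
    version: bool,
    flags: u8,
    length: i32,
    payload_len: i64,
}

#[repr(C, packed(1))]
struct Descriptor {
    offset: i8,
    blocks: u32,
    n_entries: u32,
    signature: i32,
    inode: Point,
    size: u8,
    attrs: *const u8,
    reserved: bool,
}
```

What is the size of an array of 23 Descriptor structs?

805

Point: version at 0 (size 1, align 1) → ends 1; flags at 1 (size 1, align 1) → ends 2; pad 2 to align 4 for length; length at 4 (size 4, align 4) → ends 8; payload_len at 8 (size 8, align 8) → ends 16; total 16 bytes, alignment 8
offset at 0 (size 1, align 1) → ends 1
blocks at 1 (size 4, align 1) → ends 5
n_entries at 5 (size 4, align 1) → ends 9
signature at 9 (size 4, align 1) → ends 13
inode at 13 (size 16, align 1) → ends 29
size at 29 (size 1, align 1) → ends 30
attrs at 30 (size 4, align 1) → ends 34
reserved at 34 (size 1, align 1) → ends 35
total 35 bytes, alignment 1
array of 23: 23 × 35 = 805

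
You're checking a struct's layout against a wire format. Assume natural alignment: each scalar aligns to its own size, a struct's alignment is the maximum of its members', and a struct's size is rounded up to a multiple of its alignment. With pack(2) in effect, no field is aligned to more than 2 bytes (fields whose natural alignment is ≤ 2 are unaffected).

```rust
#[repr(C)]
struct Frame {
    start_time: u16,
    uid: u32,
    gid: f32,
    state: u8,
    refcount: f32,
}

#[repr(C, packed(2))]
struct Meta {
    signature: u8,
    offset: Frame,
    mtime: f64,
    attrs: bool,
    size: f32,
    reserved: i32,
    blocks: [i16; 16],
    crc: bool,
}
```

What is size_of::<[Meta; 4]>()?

296

Frame: 0..2  start_time  (2B, 2-aligned); 2..4  -- padding (2B); 4..8  uid  (4B, 4-aligned); 8..12  gid  (4B, 4-aligned); 12..13  state  (1B, 1-aligned); 13..16  -- padding (3B); 16..20  refcount  (4B, 4-aligned); sizeof = 20, alignof = 4
0..1  signature  (1B, 1-aligned)
1..2  -- padding (1B)
2..22  offset  (20B, 2-aligned)
22..30  mtime  (8B, 2-aligned)
30..31  attrs  (1B, 1-aligned)
31..32  -- padding (1B)
32..36  size  (4B, 2-aligned)
36..40  reserved  (4B, 2-aligned)
40..72  blocks  (32B, 2-aligned)
72..73  crc  (1B, 1-aligned)
73..74  -- tail padding (1B)
sizeof = 74, alignof = 2
array of 4: 4 × 74 = 296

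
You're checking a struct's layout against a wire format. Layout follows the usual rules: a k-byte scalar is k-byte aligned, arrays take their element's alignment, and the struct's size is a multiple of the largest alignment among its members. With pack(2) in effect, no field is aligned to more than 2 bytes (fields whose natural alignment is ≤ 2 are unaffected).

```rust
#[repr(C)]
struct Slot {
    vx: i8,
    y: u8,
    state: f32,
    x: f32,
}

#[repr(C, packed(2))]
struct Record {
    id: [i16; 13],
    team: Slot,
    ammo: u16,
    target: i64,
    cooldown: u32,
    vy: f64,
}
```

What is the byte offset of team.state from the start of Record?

30

Slot: 0..1  vx  (1B, 1-aligned); 1..2  y  (1B, 1-aligned); 2..4  -- padding (2B); 4..8  state  (4B, 4-aligned); 8..12  x  (4B, 4-aligned); sizeof = 12, alignof = 4
0..26  id  (26B, 2-aligned)
26..38  team  (12B, 2-aligned)
within Slot: state at 4
26 + 4 = 30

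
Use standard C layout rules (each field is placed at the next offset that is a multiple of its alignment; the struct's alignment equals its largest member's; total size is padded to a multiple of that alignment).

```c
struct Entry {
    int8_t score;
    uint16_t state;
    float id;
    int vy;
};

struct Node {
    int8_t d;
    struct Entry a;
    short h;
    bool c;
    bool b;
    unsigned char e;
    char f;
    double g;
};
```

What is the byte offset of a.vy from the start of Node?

12

Entry: score at 0 (size 1, align 1) → ends 1; pad 1 to align 2 for state; state at 2 (size 2, align 2) → ends 4; id at 4 (size 4, align 4) → ends 8; vy at 8 (size 4, align 4) → ends 12; total 12 bytes, alignment 4
d at 0 (size 1, align 1) → ends 1
pad 3 to align 4 for a
a at 4 (size 12, align 4) → ends 16
within Entry: vy at 8
4 + 8 = 12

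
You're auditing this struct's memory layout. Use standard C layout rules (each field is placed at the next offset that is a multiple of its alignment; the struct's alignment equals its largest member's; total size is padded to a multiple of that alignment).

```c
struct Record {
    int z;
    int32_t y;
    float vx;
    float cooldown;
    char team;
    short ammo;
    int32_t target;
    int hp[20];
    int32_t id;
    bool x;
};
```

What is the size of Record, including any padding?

112

@0: z [4B, align 4] → 4
@4: y [4B, align 4] → 8
@8: vx [4B, align 4] → 12
@12: cooldown [4B, align 4] → 16
@16: team [1B, align 1] → 17
+1 pad (align 2)
@18: ammo [2B, align 2] → 20
@20: target [4B, align 4] → 24
@24: hp [80B, align 4] → 104
@104: id [4B, align 4] → 108
@108: x [1B, align 1] → 109
+3 tail pad (align 4)
size 112, align 4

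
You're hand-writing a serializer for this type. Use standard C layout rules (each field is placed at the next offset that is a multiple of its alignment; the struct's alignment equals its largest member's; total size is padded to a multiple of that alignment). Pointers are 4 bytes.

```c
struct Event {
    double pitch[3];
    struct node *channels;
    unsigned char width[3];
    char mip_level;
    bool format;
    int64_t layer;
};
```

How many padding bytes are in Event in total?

7

@0: pitch [24B, align 8] → 24
@24: channels [4B, align 4] → 28
@28: width [3B, align 1] → 31
@31: mip_level [1B, align 1] → 32
@32: format [1B, align 1] → 33
+7 pad (align 8)
@40: layer [8B, align 8] → 48
size 48, align 8
data bytes 41, size 48 → padding 7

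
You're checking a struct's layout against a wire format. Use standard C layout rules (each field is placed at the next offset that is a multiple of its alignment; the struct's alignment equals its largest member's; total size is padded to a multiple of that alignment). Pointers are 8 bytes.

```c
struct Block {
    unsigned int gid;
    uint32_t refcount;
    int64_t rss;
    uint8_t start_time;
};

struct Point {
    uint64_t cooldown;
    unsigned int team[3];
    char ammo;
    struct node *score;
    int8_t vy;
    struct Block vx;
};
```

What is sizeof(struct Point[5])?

Block: @0: gid [4B, align 4] → 4; @4: refcount [4B, align 4] → 8; @8: rss [8B, align 8] → 16; @16: start_time [1B, align 1] → 17; +7 tail pad (align 8); size 24, align 8
@0: cooldown [8B, align 8] → 8
@8: team [12B, align 4] → 20
@20: ammo [1B, align 1] → 21
+3 pad (align 8)
@24: score [8B, align 8] → 32
@32: vy [1B, align 1] → 33
+7 pad (align 8)
@40: vx [24B, align 8] → 64
size 64, align 8
array of 5: 5 × 64 = 320

320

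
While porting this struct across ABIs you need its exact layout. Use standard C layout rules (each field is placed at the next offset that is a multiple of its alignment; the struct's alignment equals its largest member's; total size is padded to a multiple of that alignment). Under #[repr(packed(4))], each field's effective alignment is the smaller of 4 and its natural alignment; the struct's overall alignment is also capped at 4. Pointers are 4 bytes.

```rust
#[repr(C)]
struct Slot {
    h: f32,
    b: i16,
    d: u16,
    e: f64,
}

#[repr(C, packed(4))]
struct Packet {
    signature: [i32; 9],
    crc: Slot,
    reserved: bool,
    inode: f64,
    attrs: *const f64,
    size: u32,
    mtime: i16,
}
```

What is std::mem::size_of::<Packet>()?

76

Slot: 0..4  h  (4B, 4-aligned); 4..6  b  (2B, 2-aligned); 6..8  d  (2B, 2-aligned); 8..16  e  (8B, 8-aligned); sizeof = 16, alignof = 8
0..36  signature  (36B, 4-aligned)
36..52  crc  (16B, 4-aligned)
52..53  reserved  (1B, 1-aligned)
53..56  -- padding (3B)
56..64  inode  (8B, 4-aligned)
64..68  attrs  (4B, 4-aligned)
68..72  size  (4B, 4-aligned)
72..74  mtime  (2B, 2-aligned)
74..76  -- tail padding (2B)
sizeof = 76, alignof = 4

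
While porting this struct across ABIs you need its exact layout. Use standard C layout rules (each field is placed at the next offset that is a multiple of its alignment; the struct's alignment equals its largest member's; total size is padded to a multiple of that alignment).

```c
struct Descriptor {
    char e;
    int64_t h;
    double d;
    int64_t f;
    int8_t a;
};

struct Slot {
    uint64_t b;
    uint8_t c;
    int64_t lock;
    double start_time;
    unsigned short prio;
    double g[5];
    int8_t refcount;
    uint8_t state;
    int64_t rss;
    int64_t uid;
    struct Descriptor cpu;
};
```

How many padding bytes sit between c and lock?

Descriptor: 0..1  e  (1B, 1-aligned); 1..8  -- padding (7B); 8..16  h  (8B, 8-aligned); 16..24  d  (8B, 8-aligned); 24..32  f  (8B, 8-aligned); 32..33  a  (1B, 1-aligned); 33..40  -- tail padding (7B); sizeof = 40, alignof = 8
0..8  b  (8B, 8-aligned)
8..9  c  (1B, 1-aligned)
9..16  -- padding (7B)
16..24  lock  (8B, 8-aligned)

7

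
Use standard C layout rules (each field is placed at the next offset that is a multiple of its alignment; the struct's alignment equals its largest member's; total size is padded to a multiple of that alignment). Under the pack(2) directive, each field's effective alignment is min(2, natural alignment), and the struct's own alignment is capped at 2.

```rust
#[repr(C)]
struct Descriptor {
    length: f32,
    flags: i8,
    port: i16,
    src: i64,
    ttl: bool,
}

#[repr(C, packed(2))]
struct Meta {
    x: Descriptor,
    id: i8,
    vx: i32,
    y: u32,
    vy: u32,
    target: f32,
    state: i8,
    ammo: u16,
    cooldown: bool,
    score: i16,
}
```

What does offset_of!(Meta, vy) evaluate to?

Descriptor: length at 0 (size 4, align 4) → ends 4; flags at 4 (size 1, align 1) → ends 5; pad 1 to align 2 for port; port at 6 (size 2, align 2) → ends 8; src at 8 (size 8, align 8) → ends 16; ttl at 16 (size 1, align 1) → ends 17; tail pad 7 to reach multiple of 8; total 24 bytes, alignment 8
x at 0 (size 24, align 2) → ends 24
id at 24 (size 1, align 1) → ends 25
pad 1 to align 2 for vx
vx at 26 (size 4, align 2) → ends 30
y at 30 (size 4, align 2) → ends 34
vy at 34 (size 4, align 2) → ends 38

34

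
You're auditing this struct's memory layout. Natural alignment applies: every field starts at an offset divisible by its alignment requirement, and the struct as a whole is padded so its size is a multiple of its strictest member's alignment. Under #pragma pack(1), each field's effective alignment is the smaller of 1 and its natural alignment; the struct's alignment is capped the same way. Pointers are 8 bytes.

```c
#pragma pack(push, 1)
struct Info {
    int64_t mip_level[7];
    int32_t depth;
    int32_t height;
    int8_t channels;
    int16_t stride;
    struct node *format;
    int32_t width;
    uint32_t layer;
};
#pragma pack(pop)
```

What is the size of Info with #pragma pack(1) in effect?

83

0..56  mip_level  (56B, 1-aligned)
56..60  depth  (4B, 1-aligned)
60..64  height  (4B, 1-aligned)
64..65  channels  (1B, 1-aligned)
65..67  stride  (2B, 1-aligned)
67..75  format  (8B, 1-aligned)
75..79  width  (4B, 1-aligned)
79..83  layer  (4B, 1-aligned)
sizeof = 83, alignof = 1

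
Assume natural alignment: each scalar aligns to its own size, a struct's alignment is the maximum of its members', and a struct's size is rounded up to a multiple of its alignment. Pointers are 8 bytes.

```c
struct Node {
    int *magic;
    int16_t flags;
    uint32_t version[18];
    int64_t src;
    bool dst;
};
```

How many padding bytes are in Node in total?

13

0..8  magic  (8B, 8-aligned)
8..10  flags  (2B, 2-aligned)
10..12  -- padding (2B)
12..84  version  (72B, 4-aligned)
84..88  -- padding (4B)
88..96  src  (8B, 8-aligned)
96..97  dst  (1B, 1-aligned)
97..104  -- tail padding (7B)
sizeof = 104, alignof = 8
data bytes 91, size 104 → padding 13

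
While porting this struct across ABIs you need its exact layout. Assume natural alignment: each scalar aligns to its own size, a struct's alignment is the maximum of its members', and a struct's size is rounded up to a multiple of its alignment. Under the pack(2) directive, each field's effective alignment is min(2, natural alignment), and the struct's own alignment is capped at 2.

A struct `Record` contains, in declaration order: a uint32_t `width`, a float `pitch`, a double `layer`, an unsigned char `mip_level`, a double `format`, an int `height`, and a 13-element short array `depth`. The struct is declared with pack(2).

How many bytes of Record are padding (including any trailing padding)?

1

@0: width [4B, align 2] → 4
@4: pitch [4B, align 2] → 8
@8: layer [8B, align 2] → 16
@16: mip_level [1B, align 1] → 17
+1 pad (align 2)
@18: format [8B, align 2] → 26
@26: height [4B, align 2] → 30
@30: depth [26B, align 2] → 56
size 56, align 2
data bytes 55, size 56 → padding 1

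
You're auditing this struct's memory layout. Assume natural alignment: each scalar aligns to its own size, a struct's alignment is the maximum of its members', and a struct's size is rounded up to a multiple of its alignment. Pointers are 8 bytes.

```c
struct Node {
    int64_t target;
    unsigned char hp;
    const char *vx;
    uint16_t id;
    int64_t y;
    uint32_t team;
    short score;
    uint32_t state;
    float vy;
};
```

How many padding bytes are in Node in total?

target at 0 (size 8, align 8) → ends 8
hp at 8 (size 1, align 1) → ends 9
pad 7 to align 8 for vx
vx at 16 (size 8, align 8) → ends 24
id at 24 (size 2, align 2) → ends 26
pad 6 to align 8 for y
y at 32 (size 8, align 8) → ends 40
team at 40 (size 4, align 4) → ends 44
score at 44 (size 2, align 2) → ends 46
pad 2 to align 4 for state
state at 48 (size 4, align 4) → ends 52
vy at 52 (size 4, align 4) → ends 56
total 56 bytes, alignment 8
data bytes 41, size 56 → padding 15

15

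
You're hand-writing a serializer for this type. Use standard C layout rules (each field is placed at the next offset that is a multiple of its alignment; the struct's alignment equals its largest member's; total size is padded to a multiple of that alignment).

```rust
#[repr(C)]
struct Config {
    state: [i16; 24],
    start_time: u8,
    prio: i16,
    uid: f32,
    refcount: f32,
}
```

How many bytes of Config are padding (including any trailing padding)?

state at 0 (size 48, align 2) → ends 48
start_time at 48 (size 1, align 1) → ends 49
pad 1 to align 2 for prio
prio at 50 (size 2, align 2) → ends 52
uid at 52 (size 4, align 4) → ends 56
refcount at 56 (size 4, align 4) → ends 60
total 60 bytes, alignment 4
data bytes 59, size 60 → padding 1

1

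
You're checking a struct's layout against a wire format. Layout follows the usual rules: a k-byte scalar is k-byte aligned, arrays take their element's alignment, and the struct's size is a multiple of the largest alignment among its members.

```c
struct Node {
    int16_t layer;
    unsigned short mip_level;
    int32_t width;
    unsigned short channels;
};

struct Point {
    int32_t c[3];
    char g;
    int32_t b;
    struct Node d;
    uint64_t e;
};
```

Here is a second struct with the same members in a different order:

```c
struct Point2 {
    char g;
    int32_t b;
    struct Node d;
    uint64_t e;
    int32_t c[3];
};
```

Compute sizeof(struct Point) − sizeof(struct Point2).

Node: layer at 0 (size 2, align 2) → ends 2; mip_level at 2 (size 2, align 2) → ends 4; width at 4 (size 4, align 4) → ends 8; channels at 8 (size 2, align 2) → ends 10; tail pad 2 to reach multiple of 4; total 12 bytes, alignment 4
c at 0 (size 12, align 4) → ends 12
g at 12 (size 1, align 1) → ends 13
pad 3 to align 4 for b
b at 16 (size 4, align 4) → ends 20
d at 20 (size 12, align 4) → ends 32
e at 32 (size 8, align 8) → ends 40
total 40 bytes, alignment 8
— Point2 —
g at 0 (size 1, align 1) → ends 1
pad 3 to align 4 for b
b at 4 (size 4, align 4) → ends 8
d at 8 (size 12, align 4) → ends 20
pad 4 to align 8 for e
e at 24 (size 8, align 8) → ends 32
c at 32 (size 12, align 4) → ends 44
tail pad 4 to reach multiple of 8
total 48 bytes, alignment 8
40 − 48 = -8

-8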